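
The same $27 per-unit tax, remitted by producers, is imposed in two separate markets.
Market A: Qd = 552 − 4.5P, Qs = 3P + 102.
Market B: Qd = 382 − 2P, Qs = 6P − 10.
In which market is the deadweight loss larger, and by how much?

Market A, by $109.35.

Market A: pre-tax P* = $60, Q* = 282; post-tax Q = 233.4; deadweight loss = $656.1.
Market B: pre-tax P* = $49, Q* = 284; post-tax Q = 243.5; deadweight loss = $546.75.
Difference: $656.1 vs $546.75 → market A is larger by $109.35.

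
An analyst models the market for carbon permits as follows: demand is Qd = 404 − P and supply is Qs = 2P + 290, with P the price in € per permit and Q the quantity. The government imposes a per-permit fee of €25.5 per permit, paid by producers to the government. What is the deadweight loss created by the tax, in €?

Deadweight loss = €216.75.

Before the tax: set 404 − P = 2P + 290 → P* = €38, Q* = 366.
With the tax collected from producers, supply shifts: Qs = 2(P − 25.5) + 290.
Solving gives Q = 349 with consumers paying €55 and producers receiving €29.5 (the €25.5 wedge).
Quantity falls by |ΔQ| = |366 − 349| = 17.
DWL = ½ · t · |ΔQ| = ½ · 25.5 · 17 = €216.75.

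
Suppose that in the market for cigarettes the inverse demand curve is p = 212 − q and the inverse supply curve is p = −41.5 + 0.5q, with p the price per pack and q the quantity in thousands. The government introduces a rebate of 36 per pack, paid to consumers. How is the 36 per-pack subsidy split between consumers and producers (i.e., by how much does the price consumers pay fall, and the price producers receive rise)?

Inverting to q(p) form: qd = 212 − p; qs = 2p + 83.
Before the subsidy: set 212 − p = 2p + 83 → p* = 43, q* = 169.
With a per-unit subsidy paid to consumers, each effectively pays p − 36, so demand becomes qd = 212 − (p − 36).
New equilibrium: consumers pay 19, producers receive 55, q = 193. (Wedge: pb − ps = −36.)
Gain to consumers: 24; to producers: 12. (They sum to 36.)

Consumers gain 24 per pack; producers gain 12 per pack.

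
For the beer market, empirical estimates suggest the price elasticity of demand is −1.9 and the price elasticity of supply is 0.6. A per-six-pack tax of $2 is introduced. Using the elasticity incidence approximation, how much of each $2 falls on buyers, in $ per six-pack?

Buyers bear ≈ $0.48 per six-pack.

Incidence ratio: buyers' share ≈ εs / (εs + |εd|) = 0.6 / (0.6 + 1.9) = 0.24.
So buyers bear ≈ 0.24 × $2 = $0.48; producers bear $1.52.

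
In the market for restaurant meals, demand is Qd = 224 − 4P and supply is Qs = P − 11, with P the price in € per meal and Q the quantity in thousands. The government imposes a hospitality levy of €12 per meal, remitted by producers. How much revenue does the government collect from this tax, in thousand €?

Tax revenue = €316.8 thousand.

Before the tax: set 224 − 4P = P − 11 → P* = €47, Q* = 36.
With the tax collected from producers, supply shifts: Qs = (P − 12) − 11.
Solving gives Q = 26.4 with buyers paying €49.4 and producers receiving €37.4 (the €12 wedge).
Revenue = t · Q = 12 · 26.4 = €316.8.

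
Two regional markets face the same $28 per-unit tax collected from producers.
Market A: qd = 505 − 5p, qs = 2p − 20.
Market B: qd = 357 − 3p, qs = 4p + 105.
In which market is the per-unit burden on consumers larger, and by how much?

Market A: pre-tax p* = $75, q* = 130; post-tax q = 90; per-unit burden on consumers = $8.
Market B: pre-tax p* = $36, q* = 249; post-tax q = 201; per-unit burden on consumers = $16.
Difference: $8 vs $16 → market B is larger by $8.

Market B, by $8.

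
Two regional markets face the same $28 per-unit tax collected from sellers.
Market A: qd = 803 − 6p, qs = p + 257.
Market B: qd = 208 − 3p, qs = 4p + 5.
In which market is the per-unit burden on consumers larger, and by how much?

Market A: pre-tax p* = $78, q* = 335; post-tax q = 311; per-unit burden on consumers = $4.
Market B: pre-tax p* = $29, q* = 121; post-tax q = 73; per-unit burden on consumers = $16.
Difference: $4 vs $16 → market B is larger by $12.

Market B, by $12.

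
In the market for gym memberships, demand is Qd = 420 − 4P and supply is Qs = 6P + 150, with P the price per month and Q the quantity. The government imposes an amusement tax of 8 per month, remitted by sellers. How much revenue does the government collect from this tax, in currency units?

Tax revenue = 2342.4.

Before the tax: set 420 − 4P = 6P + 150 → P* = 27, Q* = 312.
With the tax collected from sellers, supply shifts: Qs = 6(P − 8) + 150.
New equilibrium: consumers pay 31.8, sellers receive 23.8, Q = 292.8. (Wedge: Pb − Ps = 8.)
Revenue = t · Q = 8 · 292.8 = 2342.4.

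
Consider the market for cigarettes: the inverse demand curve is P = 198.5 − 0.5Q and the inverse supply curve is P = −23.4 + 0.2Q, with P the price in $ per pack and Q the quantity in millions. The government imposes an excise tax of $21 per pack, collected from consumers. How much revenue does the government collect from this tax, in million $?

Rewrite in direct form: Qd = 397 − 2P and Qs = 5P + 117.
Without the tax, 397 − 2P = 5P + 117 gives 7P = 280, so P* = $40 and Q* = 317.
With the tax collected from consumers, demand (in seller-price terms) shifts: Qd = 397 − 2(P + 21).
Solving gives Q = 287 with consumers paying $55 and sellers receiving $34 (the $21 wedge).
Revenue = t · Q = 21 · 287 = $6027.

Tax revenue = $6027 million.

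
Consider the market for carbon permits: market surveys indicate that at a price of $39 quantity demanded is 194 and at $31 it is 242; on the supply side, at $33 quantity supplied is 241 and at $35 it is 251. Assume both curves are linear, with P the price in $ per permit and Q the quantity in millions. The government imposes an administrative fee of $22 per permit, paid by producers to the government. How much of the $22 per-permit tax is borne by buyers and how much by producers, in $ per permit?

Demand slope: (242 − 194)/(31 − 39) = -6, so Qd = 428 − 6P.
Supply slope: (251 − 241)/(35 − 33) = 5, so Qs = 5P + 76.
Without the tax, 428 − 6P = 5P + 76 gives 11P = 352, so P* = $32 and Q* = 236.
With the tax collected from producers, supply shifts: Qs = 5(P − 22) + 76.
New equilibrium: buyers pay $42, producers receive $20, Q = 176. (Wedge: Pb − Ps = 22.)
Burden on buyers: $10; on producers: $12. (They sum to $22.)

Buyers bear $10 per permit; producers bear $12 per permit.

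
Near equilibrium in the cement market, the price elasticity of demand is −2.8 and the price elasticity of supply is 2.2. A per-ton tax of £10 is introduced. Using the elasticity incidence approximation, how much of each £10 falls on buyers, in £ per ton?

Incidence ratio: buyers' share ≈ εs / (εs + |εd|) = 2.2 / (2.2 + 2.8) = 0.44.
So buyers bear ≈ 0.44 × £10 = £4.4; producers bear £5.6.

Buyers bear ≈ £4.4 per ton.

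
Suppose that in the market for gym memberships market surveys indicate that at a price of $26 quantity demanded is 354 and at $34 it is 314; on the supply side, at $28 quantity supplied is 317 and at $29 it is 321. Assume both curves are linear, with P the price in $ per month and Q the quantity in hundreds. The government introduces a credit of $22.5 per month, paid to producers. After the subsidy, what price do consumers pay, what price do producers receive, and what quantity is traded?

Consumers pay $21; producers receive $43.5; quantity = 379.

Demand slope: (314 − 354)/(34 − 26) = -5, so Qd = 484 − 5P.
Supply slope: (321 − 317)/(29 − 28) = 4, so Qs = 4P + 205.
Without the subsidy, 484 − 5P = 4P + 205 gives 9P = 279, so P* = $31 and Q* = 329.
With a per-unit subsidy paid to producers, each receives P + 22.5 per unit sold, so supply becomes Qs = 4(P + 22.5) + 205.
New equilibrium: consumers pay $21, producers receive $43.5, Q = 379. (Wedge: Pb − Ps = −22.5.)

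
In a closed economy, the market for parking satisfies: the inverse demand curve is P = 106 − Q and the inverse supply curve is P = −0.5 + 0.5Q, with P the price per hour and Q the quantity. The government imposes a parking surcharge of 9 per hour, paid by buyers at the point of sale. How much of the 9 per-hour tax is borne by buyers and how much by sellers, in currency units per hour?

Inverting to Q(P) form: Qd = 106 − P; Qs = 2P + 1.
Before the tax: set 106 − P = 2P + 1 → P* = 35, Q* = 71.
With the tax collected from buyers, demand (in seller-price terms) shifts: Qd = 106 − (P + 9).
New equilibrium: buyers pay 41, sellers receive 32, Q = 65. (Wedge: Pb − Ps = 9.)
Burden on buyers: 6; on sellers: 3. (They sum to 9.)
The less price-elastic side of the market bears the larger share of a per-unit tax.

Buyers bear 6 per hour; sellers bear 3 per hour.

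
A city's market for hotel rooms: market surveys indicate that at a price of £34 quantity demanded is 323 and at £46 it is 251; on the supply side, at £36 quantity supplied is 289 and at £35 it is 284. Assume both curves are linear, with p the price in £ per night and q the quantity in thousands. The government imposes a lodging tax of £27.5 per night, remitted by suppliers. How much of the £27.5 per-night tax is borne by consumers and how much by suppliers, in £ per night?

Demand slope: (251 − 323)/(46 − 34) = -6, so qd = 527 − 6p.
Supply slope: (284 − 289)/(35 − 36) = 5, so qs = 5p + 109.
Without the tax, 527 − 6p = 5p + 109 gives 11p = 418, so p* = £38 and q* = 299.
With the tax collected from suppliers, supply shifts: qs = 5(p − 27.5) + 109.
New equilibrium: consumers pay £50.5, suppliers receive £23, q = 224. (Wedge: pb − ps = 27.5.)
Burden on consumers: £12.5; on suppliers: £15. (They sum to £27.5.)

Consumers bear £12.5 per night; suppliers bear £15 per night.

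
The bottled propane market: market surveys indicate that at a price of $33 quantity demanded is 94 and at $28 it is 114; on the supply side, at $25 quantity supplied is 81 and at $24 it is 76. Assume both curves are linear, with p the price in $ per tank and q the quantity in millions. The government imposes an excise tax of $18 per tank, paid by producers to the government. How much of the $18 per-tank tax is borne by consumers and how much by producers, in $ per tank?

Consumers bear $10 per tank; producers bear $8 per tank.

Demand slope: (114 − 94)/(28 − 33) = -4, so qd = 226 − 4p.
Supply slope: (76 − 81)/(24 − 25) = 5, so qs = 5p − 44.
Before the tax: set 226 − 4p = 5p − 44 → p* = $30, q* = 106.
With the tax collected from producers, supply shifts: qs = 5(p − 18) − 44.
Solving gives q = 66 with consumers paying $40 and producers receiving $22 (the $18 wedge).
Burden on consumers: $10; on producers: $8. (They sum to $18.)
The less price-elastic side of the market bears the larger share of a per-unit tax.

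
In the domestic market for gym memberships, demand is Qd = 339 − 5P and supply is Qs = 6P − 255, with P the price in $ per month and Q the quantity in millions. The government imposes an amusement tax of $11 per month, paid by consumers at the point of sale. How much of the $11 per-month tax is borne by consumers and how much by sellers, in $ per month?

Consumers bear $6 per month; sellers bear $5 per month.

Without the tax, 339 − 5P = 6P − 255 gives 11P = 594, so P* = $54 and Q* = 69.
With the tax collected from consumers, demand (in seller-price terms) shifts: Qd = 339 − 5(P + 11).
Solving gives Q = 39 with consumers paying $60 and sellers receiving $49 (the $11 wedge).
Burden on consumers: $6; on sellers: $5. (They sum to $11.)
The less price-elastic side of the market bears the larger share of a per-unit tax.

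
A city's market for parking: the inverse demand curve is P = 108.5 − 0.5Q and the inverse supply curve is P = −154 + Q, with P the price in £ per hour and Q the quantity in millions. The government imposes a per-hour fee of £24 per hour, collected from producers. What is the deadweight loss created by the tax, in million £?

Rewrite in direct form: Qd = 217 − 2P and Qs = P + 154.
Without the tax, 217 − 2P = P + 154 gives 3P = 63, so P* = £21 and Q* = 175.
With the tax collected from producers, supply shifts: Qs = (P − 24) + 154.
New equilibrium: buyers pay £29, producers receive £5, Q = 159. (Wedge: Pb − Ps = 24.)
Quantity falls by |ΔQ| = |175 − 159| = 16.
DWL = ½ · t · |ΔQ| = ½ · 24 · 16 = £192.

Deadweight loss = £192 million.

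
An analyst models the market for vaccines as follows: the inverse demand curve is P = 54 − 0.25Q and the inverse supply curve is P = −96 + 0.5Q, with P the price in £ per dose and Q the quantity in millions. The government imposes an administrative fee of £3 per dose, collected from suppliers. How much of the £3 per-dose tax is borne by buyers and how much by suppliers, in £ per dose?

Inverting to Q(P) form: Qd = 216 − 4P; Qs = 2P + 192.
Without the tax, 216 − 4P = 2P + 192 gives 6P = 24, so P* = £4 and Q* = 200.
With the tax collected from suppliers, supply shifts: Qs = 2(P − 3) + 192.
New equilibrium: buyers pay £5, suppliers receive £2, Q = 196. (Wedge: Pb − Ps = 3.)
Burden on buyers: £1; on suppliers: £2. (They sum to £3.)
The less price-elastic side of the market bears the larger share of a per-unit tax.

Buyers bear £1 per dose; suppliers bear £2 per dose.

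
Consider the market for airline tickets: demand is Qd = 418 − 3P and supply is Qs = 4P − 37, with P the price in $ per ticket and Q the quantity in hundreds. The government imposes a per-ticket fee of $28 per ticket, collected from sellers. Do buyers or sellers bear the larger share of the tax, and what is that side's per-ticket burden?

Without the tax, 418 − 3P = 4P − 37 gives 7P = 455, so P* = $65 and Q* = 223.
With the tax collected from sellers, supply shifts: Qs = 4(P − 28) − 37.
New equilibrium: buyers pay $81, sellers receive $53, Q = 175. (Wedge: Pb − Ps = 28.)
Per-ticket burden: buyers $16, sellers $12.
Buyers take the larger share because demand is less price-elastic here (demand slope 3 vs supply slope 4).

Buyers bear the larger share: $16 per ticket.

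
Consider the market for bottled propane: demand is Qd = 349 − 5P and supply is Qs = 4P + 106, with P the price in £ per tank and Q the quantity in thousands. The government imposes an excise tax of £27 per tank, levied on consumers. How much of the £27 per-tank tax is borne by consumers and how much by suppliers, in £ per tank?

Consumers bear £12 per tank; suppliers bear £15 per tank.

Before the tax: set 349 − 5P = 4P + 106 → P* = £27, Q* = 214.
With the tax collected from consumers, demand (in seller-price terms) shifts: Qd = 349 − 5(P + 27).
New equilibrium: consumers pay £39, suppliers receive £12, Q = 154. (Wedge: Pb − Ps = 27.)
Burden on consumers: £12; on suppliers: £15. (They sum to £27.)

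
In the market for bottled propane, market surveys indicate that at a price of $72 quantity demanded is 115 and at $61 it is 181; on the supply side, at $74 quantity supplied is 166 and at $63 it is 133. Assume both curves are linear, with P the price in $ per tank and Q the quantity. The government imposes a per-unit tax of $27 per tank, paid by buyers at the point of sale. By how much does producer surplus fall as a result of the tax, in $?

Demand slope: (181 − 115)/(61 − 72) = -6, so Qd = 547 − 6P.
Supply slope: (133 − 166)/(63 − 74) = 3, so Qs = 3P − 56.
Before the tax: set 547 − 6P = 3P − 56 → P* = $67, Q* = 145.
With the tax collected from buyers, demand (in seller-price terms) shifts: Qd = 547 − 6(P + 27).
New equilibrium: buyers pay $76, sellers receive $49, Q = 91. (Wedge: Pb − Ps = 27.)
ΔPS is the trapezoid between Q = 91 and Q = 145 of height $18: ½ · (145 + 91) · 18 = $2124.

Producer surplus falls by $2124.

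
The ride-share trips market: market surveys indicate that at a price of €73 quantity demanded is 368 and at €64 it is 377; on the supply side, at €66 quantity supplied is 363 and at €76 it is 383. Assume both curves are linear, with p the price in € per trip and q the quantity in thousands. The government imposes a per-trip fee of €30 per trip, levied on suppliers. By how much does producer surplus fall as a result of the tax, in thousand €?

Producer surplus falls by €3610 thousand.

Demand slope: (377 − 368)/(64 − 73) = -1, so qd = 441 − p.
Supply slope: (383 − 363)/(76 − 66) = 2, so qs = 2p + 231.
Before the tax: set 441 − p = 2p + 231 → p* = €70, q* = 371.
With the tax collected from suppliers, supply shifts: qs = 2(p − 30) + 231.
Solving gives q = 351 with consumers paying €90 and suppliers receiving €60 (the €30 wedge).
ΔPS is the trapezoid between Q = 351 and Q = 371 of height €10: ½ · (371 + 351) · 10 = €3610.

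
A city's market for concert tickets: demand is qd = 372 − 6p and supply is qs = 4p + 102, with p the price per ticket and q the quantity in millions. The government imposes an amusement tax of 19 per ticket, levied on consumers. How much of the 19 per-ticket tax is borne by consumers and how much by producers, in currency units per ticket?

Consumers bear 7.6 per ticket; producers bear 11.4 per ticket.

Before the tax: set 372 − 6p = 4p + 102 → p* = 27, q* = 210.
With the tax collected from consumers, demand (in seller-price terms) shifts: qd = 372 − 6(p + 19).
New equilibrium: consumers pay 34.6, producers receive 15.6, q = 164.4. (Wedge: pb − ps = 19.)
Burden on consumers: 7.6; on producers: 11.4. (They sum to 19.)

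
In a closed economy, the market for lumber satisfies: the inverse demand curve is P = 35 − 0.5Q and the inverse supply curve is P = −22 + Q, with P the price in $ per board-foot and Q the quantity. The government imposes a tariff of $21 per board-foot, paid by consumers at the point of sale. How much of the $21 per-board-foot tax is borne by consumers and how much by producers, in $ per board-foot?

Rewrite in direct form: Qd = 70 − 2P and Qs = P + 22.
Before the tax: set 70 − 2P = P + 22 → P* = $16, Q* = 38.
With the tax collected from consumers, demand (in seller-price terms) shifts: Qd = 70 − 2(P + 21).
Solving gives Q = 24 with consumers paying $23 and producers receiving $2 (the $21 wedge).
Burden on consumers: $7; on producers: $14. (They sum to $21.)
The less price-elastic side of the market bears the larger share of a per-unit tax.

Consumers bear $7 per board-foot; producers bear $14 per board-foot.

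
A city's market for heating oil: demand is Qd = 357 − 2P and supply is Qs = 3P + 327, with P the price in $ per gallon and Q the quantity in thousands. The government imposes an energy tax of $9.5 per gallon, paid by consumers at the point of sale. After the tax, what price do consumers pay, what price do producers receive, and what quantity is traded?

Consumers pay $11.7; producers receive $2.2; quantity = 333.6.

Before the tax: set 357 − 2P = 3P + 327 → P* = $6, Q* = 345.
With the tax collected from consumers, demand (in seller-price terms) shifts: Qd = 357 − 2(P + 9.5).
Solving gives Q = 333.6 with consumers paying $11.7 and producers receiving $2.2 (the $9.5 wedge).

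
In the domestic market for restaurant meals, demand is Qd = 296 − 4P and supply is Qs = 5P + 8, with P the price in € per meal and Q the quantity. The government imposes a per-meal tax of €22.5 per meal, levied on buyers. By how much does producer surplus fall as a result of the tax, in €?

Before the tax: set 296 − 4P = 5P + 8 → P* = €32, Q* = 168.
With the tax collected from buyers, demand (in seller-price terms) shifts: Qd = 296 − 4(P + 22.5).
Solving gives Q = 118 with buyers paying €44.5 and producers receiving €22 (the €22.5 wedge).
ΔPS is the trapezoid between Q = 118 and Q = 168 of height €10: ½ · (168 + 118) · 10 = €1430.

Producer surplus falls by €1430.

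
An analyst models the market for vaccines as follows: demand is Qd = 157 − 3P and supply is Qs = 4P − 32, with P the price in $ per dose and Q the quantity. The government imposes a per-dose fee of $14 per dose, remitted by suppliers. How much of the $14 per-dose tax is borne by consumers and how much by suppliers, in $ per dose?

Before the tax: set 157 − 3P = 4P − 32 → P* = $27, Q* = 76.
With the tax collected from suppliers, supply shifts: Qs = 4(P − 14) − 32.
Solving gives Q = 52 with consumers paying $35 and suppliers receiving $21 (the $14 wedge).
Burden on consumers: $8; on suppliers: $6. (They sum to $14.)
The less price-elastic side of the market bears the larger share of a per-unit tax.

Consumers bear $8 per dose; suppliers bear $6 per dose.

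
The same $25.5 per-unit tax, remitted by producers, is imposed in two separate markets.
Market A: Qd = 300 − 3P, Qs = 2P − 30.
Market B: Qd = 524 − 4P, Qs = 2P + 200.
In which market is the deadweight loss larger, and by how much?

Market B, by $43.35.

Market A: pre-tax P* = $66, Q* = 102; post-tax Q = 71.4; deadweight loss = $390.15.
Market B: pre-tax P* = $54, Q* = 308; post-tax Q = 274; deadweight loss = $433.5.
Difference: $390.15 vs $433.5 → market B is larger by $43.35.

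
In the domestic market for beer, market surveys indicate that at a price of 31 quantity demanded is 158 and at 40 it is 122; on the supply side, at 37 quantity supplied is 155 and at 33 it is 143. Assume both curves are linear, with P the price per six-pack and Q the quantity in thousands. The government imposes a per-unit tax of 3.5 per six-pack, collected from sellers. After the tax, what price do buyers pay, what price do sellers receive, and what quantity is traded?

Buyers pay 35.5; sellers receive 32; quantity = 140.

Demand slope: (122 − 158)/(40 − 31) = -4, so Qd = 282 − 4P.
Supply slope: (143 − 155)/(33 − 37) = 3, so Qs = 3P + 44.
Without the tax, 282 − 4P = 3P + 44 gives 7P = 238, so P* = 34 and Q* = 146.
With the tax collected from sellers, supply shifts: Qs = 3(P − 3.5) + 44.
Solving gives Q = 140 with buyers paying 35.5 and sellers receiving 32 (the 3.5 wedge).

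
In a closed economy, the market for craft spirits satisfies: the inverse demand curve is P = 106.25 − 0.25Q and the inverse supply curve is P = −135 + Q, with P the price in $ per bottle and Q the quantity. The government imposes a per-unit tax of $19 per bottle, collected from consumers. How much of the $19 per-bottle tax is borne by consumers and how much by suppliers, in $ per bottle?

Inverting to Q(P) form: Qd = 425 − 4P; Qs = P + 135.
Before the tax: set 425 − 4P = P + 135 → P* = $58, Q* = 193.
With the tax collected from consumers, demand (in seller-price terms) shifts: Qd = 425 − 4(P + 19).
Solving gives Q = 177.8 with consumers paying $61.8 and suppliers receiving $42.8 (the $19 wedge).
Burden on consumers: $3.8; on suppliers: $15.2. (They sum to $19.)
The less price-elastic side of the market bears the larger share of a per-unit tax.

Consumers bear $3.8 per bottle; suppliers bear $15.2 per bottle.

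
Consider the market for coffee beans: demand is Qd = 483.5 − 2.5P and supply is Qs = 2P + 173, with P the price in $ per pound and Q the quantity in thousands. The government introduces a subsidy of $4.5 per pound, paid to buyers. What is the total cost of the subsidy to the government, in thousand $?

Government outlay = $1422 thousand.

Before the subsidy: set 483.5 − 2.5P = 2P + 173 → P* = $69, Q* = 311.
With a per-unit subsidy paid to buyers, each effectively pays P − 4.5, so demand becomes Qd = 483.5 − 2.5(P − 4.5).
New equilibrium: buyers pay $67, producers receive $71.5, Q = 316. (Wedge: Pb − Ps = −4.5.)
Outlay = t · Q = 4.5 · 316 = $1422.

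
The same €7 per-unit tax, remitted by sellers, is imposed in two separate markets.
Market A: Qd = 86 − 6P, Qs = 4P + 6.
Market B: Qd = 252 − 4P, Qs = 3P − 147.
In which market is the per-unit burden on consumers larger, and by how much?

Market A: pre-tax P* = €8, Q* = 38; post-tax Q = 21.2; per-unit burden on consumers = €2.8.
Market B: pre-tax P* = €57, Q* = 24; post-tax Q = 12; per-unit burden on consumers = €3.
Difference: €2.8 vs €3 → market B is larger by €0.2.

Market B, by €0.2.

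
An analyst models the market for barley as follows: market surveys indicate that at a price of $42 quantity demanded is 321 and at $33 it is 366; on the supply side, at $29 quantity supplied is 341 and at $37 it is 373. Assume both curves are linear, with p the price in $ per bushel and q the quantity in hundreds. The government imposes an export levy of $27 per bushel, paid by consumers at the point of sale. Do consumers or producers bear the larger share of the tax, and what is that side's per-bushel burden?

Demand slope: (366 − 321)/(33 − 42) = -5, so qd = 531 − 5p.
Supply slope: (373 − 341)/(37 − 29) = 4, so qs = 4p + 225.
Without the tax, 531 − 5p = 4p + 225 gives 9p = 306, so p* = $34 and q* = 361.
With the tax collected from consumers, demand (in seller-price terms) shifts: qd = 531 − 5(p + 27).
New equilibrium: consumers pay $46, producers receive $19, q = 301. (Wedge: pb − ps = 27.)
Per-bushel burden: consumers $12, producers $15.
Producers take the larger share because supply is less price-elastic here (demand slope 5 vs supply slope 4).

Producers bear the larger share: $15 per bushel.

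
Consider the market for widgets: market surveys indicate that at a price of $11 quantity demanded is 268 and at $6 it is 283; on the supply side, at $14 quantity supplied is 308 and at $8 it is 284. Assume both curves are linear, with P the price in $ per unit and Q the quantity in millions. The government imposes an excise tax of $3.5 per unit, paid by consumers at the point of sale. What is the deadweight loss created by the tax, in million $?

Demand slope: (283 − 268)/(6 − 11) = -3, so Qd = 301 − 3P.
Supply slope: (284 − 308)/(8 − 14) = 4, so Qs = 4P + 252.
Before the tax: set 301 − 3P = 4P + 252 → P* = $7, Q* = 280.
With the tax collected from consumers, demand (in seller-price terms) shifts: Qd = 301 − 3(P + 3.5).
Solving gives Q = 274 with consumers paying $9 and producers receiving $5.5 (the $3.5 wedge).
Quantity falls by |ΔQ| = |280 − 274| = 6.
DWL = ½ · t · |ΔQ| = ½ · 3.5 · 6 = $10.5.

Deadweight loss = $10.5 million.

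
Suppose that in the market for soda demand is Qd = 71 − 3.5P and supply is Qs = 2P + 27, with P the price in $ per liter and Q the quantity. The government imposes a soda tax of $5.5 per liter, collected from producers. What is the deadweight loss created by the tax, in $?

Before the tax: set 71 − 3.5P = 2P + 27 → P* = $8, Q* = 43.
With the tax collected from producers, supply shifts: Qs = 2(P − 5.5) + 27.
Solving gives Q = 36 with buyers paying $10 and producers receiving $4.5 (the $5.5 wedge).
Quantity falls by |ΔQ| = |43 − 36| = 7.
DWL = ½ · t · |ΔQ| = ½ · 5.5 · 7 = $19.25.

Deadweight loss = $19.25.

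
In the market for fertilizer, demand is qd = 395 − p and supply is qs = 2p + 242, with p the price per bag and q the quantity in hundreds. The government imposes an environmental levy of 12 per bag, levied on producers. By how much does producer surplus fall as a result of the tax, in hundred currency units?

Producer surplus falls by 1360 hundred.

Without the tax, 395 − p = 2p + 242 gives 3p = 153, so p* = 51 and q* = 344.
With the tax collected from producers, supply shifts: qs = 2(p − 12) + 242.
New equilibrium: consumers pay 59, producers receive 47, q = 336. (Wedge: pb − ps = 12.)
ΔPS is the trapezoid between Q = 336 and Q = 344 of height 4: ½ · (344 + 336) · 4 = 1360.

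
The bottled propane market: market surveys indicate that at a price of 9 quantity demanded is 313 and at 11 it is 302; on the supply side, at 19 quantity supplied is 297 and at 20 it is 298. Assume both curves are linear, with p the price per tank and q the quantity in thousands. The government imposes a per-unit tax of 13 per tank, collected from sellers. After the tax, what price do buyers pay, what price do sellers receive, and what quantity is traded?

Demand slope: (302 − 313)/(11 − 9) = -5.5, so qd = 362.5 − 5.5p.
Supply slope: (298 − 297)/(20 − 19) = 1, so qs = p + 278.
Before the tax: set 362.5 − 5.5p = p + 278 → p* = 13, q* = 291.
With the tax collected from sellers, supply shifts: qs = (p − 13) + 278.
New equilibrium: buyers pay 15, sellers receive 2, q = 280. (Wedge: pb − ps = 13.)
The less price-elastic side of the market bears the larger share of a per-unit tax.

Buyers pay 15; sellers receive 2; quantity = 280.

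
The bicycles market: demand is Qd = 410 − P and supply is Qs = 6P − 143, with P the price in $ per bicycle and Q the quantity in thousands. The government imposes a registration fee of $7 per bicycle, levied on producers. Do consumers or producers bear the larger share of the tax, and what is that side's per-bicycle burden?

Consumers bear the larger share: $6 per bicycle.

Without the tax, 410 − P = 6P − 143 gives 7P = 553, so P* = $79 and Q* = 331.
With the tax collected from producers, supply shifts: Qs = 6(P − 7) − 143.
New equilibrium: consumers pay $85, producers receive $78, Q = 325. (Wedge: Pb − Ps = 7.)
Per-bicycle burden: consumers $6, producers $1.
Consumers take the larger share because demand is less price-elastic here (demand slope 1 vs supply slope 6).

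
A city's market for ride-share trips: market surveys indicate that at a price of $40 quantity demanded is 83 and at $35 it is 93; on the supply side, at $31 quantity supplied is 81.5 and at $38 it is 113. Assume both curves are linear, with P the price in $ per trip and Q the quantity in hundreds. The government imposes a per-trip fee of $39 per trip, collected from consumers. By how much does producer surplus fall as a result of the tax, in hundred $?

Demand slope: (93 − 83)/(35 − 40) = -2, so Qd = 163 − 2P.
Supply slope: (113 − 81.5)/(38 − 31) = 4.5, so Qs = 4.5P − 58.
Before the tax: set 163 − 2P = 4.5P − 58 → P* = $34, Q* = 95.
With the tax collected from consumers, demand (in seller-price terms) shifts: Qd = 163 − 2(P + 39).
Solving gives Q = 41 with consumers paying $61 and sellers receiving $22 (the $39 wedge).
ΔPS is the trapezoid between Q = 41 and Q = 95 of height $12: ½ · (95 + 41) · 12 = $816.

Producer surplus falls by $816 hundred.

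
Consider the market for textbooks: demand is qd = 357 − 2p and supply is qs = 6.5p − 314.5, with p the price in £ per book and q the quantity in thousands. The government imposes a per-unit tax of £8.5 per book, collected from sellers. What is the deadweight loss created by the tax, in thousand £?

Deadweight loss = £55.25 thousand.

Without the tax, 357 − 2p = 6.5p − 314.5 gives 8.5p = 671.5, so p* = £79 and q* = 199.
With the tax collected from sellers, supply shifts: qs = 6.5(p − 8.5) − 314.5.
New equilibrium: consumers pay £85.5, sellers receive £77, q = 186. (Wedge: pb − ps = 8.5.)
Quantity falls by |ΔQ| = |199 − 186| = 13.
DWL = ½ · t · |ΔQ| = ½ · 8.5 · 13 = £55.25.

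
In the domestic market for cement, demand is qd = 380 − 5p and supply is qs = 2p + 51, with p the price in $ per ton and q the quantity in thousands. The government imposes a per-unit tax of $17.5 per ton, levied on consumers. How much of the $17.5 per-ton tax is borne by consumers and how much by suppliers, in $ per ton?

Before the tax: set 380 − 5p = 2p + 51 → p* = $47, q* = 145.
With the tax collected from consumers, demand (in seller-price terms) shifts: qd = 380 − 5(p + 17.5).
New equilibrium: consumers pay $52, suppliers receive $34.5, q = 120. (Wedge: pb − ps = 17.5.)
Burden on consumers: $5; on suppliers: $12.5. (They sum to $17.5.)
The less price-elastic side of the market bears the larger share of a per-unit tax.

Consumers bear $5 per ton; suppliers bear $12.5 per ton.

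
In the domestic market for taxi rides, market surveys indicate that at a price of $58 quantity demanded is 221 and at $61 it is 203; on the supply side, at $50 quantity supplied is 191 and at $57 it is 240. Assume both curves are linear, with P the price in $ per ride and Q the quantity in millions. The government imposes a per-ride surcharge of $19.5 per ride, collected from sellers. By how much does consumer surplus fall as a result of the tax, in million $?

Demand slope: (203 − 221)/(61 − 58) = -6, so Qd = 569 − 6P.
Supply slope: (240 − 191)/(57 − 50) = 7, so Qs = 7P − 159.
Without the tax, 569 − 6P = 7P − 159 gives 13P = 728, so P* = $56 and Q* = 233.
With the tax collected from sellers, supply shifts: Qs = 7(P − 19.5) − 159.
Solving gives Q = 170 with buyers paying $66.5 and sellers receiving $47 (the $19.5 wedge).
ΔCS is the trapezoid between Q = 170 and Q = 233 of height $10.5: ½ · (233 + 170) · 10.5 = $2115.75.

Consumer surplus falls by $2115.75 million.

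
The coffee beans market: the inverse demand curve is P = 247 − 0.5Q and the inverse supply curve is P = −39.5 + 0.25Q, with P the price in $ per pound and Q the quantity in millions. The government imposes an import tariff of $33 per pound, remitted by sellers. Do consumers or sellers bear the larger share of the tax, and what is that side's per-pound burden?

Consumers bear the larger share: $22 per pound.

Rewrite in direct form: Qd = 494 − 2P and Qs = 4P + 158.
Without the tax, 494 − 2P = 4P + 158 gives 6P = 336, so P* = $56 and Q* = 382.
With the tax collected from sellers, supply shifts: Qs = 4(P − 33) + 158.
Solving gives Q = 338 with consumers paying $78 and sellers receiving $45 (the $33 wedge).
Per-pound burden: consumers $22, sellers $11.
Consumers take the larger share because demand is less price-elastic here (demand slope 2 vs supply slope 4).
The less price-elastic side of the market bears the larger share of a per-unit tax.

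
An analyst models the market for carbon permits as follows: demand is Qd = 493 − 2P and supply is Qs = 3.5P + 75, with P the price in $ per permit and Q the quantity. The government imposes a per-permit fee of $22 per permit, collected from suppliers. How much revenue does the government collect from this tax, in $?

Without the tax, 493 − 2P = 3.5P + 75 gives 5.5P = 418, so P* = $76 and Q* = 341.
With the tax collected from suppliers, supply shifts: Qs = 3.5(P − 22) + 75.
Solving gives Q = 313 with buyers paying $90 and suppliers receiving $68 (the $22 wedge).
Revenue = t · Q = 22 · 313 = $6886.

Tax revenue = $6886.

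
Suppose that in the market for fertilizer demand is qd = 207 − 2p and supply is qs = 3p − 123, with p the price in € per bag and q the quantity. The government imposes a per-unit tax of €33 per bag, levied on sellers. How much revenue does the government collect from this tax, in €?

Tax revenue = €1168.2.

Before the tax: set 207 − 2p = 3p − 123 → p* = €66, q* = 75.
With the tax collected from sellers, supply shifts: qs = 3(p − 33) − 123.
Solving gives q = 35.4 with buyers paying €85.8 and sellers receiving €52.8 (the €33 wedge).
Revenue = t · Q = 33 · 35.4 = €1168.2.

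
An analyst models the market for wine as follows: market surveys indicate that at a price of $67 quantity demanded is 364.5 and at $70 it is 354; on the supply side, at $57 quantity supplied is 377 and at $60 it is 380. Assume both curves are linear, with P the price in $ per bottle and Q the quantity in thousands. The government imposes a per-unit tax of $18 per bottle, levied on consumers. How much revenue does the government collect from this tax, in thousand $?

Tax revenue = $6624 thousand.

Demand slope: (354 − 364.5)/(70 − 67) = -3.5, so Qd = 599 − 3.5P.
Supply slope: (380 − 377)/(60 − 57) = 1, so Qs = P + 320.
Before the tax: set 599 − 3.5P = P + 320 → P* = $62, Q* = 382.
With the tax collected from consumers, demand (in seller-price terms) shifts: Qd = 599 − 3.5(P + 18).
New equilibrium: consumers pay $66, suppliers receive $48, Q = 368. (Wedge: Pb − Ps = 18.)
Revenue = t · Q = 18 · 368 = $6624.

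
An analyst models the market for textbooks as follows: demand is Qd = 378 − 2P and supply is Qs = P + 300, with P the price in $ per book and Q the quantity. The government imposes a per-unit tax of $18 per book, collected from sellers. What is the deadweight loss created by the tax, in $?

Without the tax, 378 − 2P = P + 300 gives 3P = 78, so P* = $26 and Q* = 326.
With the tax collected from sellers, supply shifts: Qs = (P − 18) + 300.
New equilibrium: consumers pay $32, sellers receive $14, Q = 314. (Wedge: Pb − Ps = 18.)
Quantity falls by |ΔQ| = |326 − 314| = 12.
DWL = ½ · t · |ΔQ| = ½ · 18 · 12 = $108.

Deadweight loss = $108.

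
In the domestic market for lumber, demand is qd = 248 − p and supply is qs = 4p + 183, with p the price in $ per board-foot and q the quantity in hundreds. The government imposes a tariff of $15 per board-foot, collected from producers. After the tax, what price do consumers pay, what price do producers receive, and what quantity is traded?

Consumers pay $25; producers receive $10; quantity = 223.

Without the tax, 248 − p = 4p + 183 gives 5p = 65, so p* = $13 and q* = 235.
With the tax collected from producers, supply shifts: qs = 4(p − 15) + 183.
New equilibrium: consumers pay $25, producers receive $10, q = 223. (Wedge: pb − ps = 15.)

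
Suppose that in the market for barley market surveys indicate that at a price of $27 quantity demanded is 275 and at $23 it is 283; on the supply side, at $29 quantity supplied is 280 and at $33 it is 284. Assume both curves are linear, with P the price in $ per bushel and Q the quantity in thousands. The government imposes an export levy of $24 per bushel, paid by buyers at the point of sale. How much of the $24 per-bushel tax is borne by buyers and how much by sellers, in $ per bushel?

Demand slope: (283 − 275)/(23 − 27) = -2, so Qd = 329 − 2P.
Supply slope: (284 − 280)/(33 − 29) = 1, so Qs = P + 251.
Before the tax: set 329 − 2P = P + 251 → P* = $26, Q* = 277.
With the tax collected from buyers, demand (in seller-price terms) shifts: Qd = 329 − 2(P + 24).
Solving gives Q = 261 with buyers paying $34 and sellers receiving $10 (the $24 wedge).
Burden on buyers: $8; on sellers: $16. (They sum to $24.)
The less price-elastic side of the market bears the larger share of a per-unit tax.

Buyers bear $8 per bushel; sellers bear $16 per bushel.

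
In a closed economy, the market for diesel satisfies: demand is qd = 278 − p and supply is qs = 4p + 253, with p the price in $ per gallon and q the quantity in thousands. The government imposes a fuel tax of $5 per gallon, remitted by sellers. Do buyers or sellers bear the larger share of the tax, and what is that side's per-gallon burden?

Before the tax: set 278 − p = 4p + 253 → p* = $5, q* = 273.
With the tax collected from sellers, supply shifts: qs = 4(p − 5) + 253.
Solving gives q = 269 with buyers paying $9 and sellers receiving $4 (the $5 wedge).
Per-gallon burden: buyers $4, sellers $1.
Buyers take the larger share because demand is less price-elastic here (demand slope 1 vs supply slope 4).

Buyers bear the larger share: $4 per gallon.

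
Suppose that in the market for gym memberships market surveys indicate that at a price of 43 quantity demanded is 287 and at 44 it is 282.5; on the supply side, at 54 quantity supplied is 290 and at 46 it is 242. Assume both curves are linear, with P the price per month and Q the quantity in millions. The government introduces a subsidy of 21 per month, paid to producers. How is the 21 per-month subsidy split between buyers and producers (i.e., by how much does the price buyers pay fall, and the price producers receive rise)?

Demand slope: (282.5 − 287)/(44 − 43) = -4.5, so Qd = 480.5 − 4.5P.
Supply slope: (242 − 290)/(46 − 54) = 6, so Qs = 6P − 34.
Without the subsidy, 480.5 − 4.5P = 6P − 34 gives 10.5P = 514.5, so P* = 49 and Q* = 260.
With a per-unit subsidy paid to producers, each receives P + 21 per unit sold, so supply becomes Qs = 6(P + 21) − 34.
New equilibrium: buyers pay 37, producers receive 58, Q = 314. (Wedge: Pb − Ps = −21.)
Gain to buyers: 12; to producers: 9. (They sum to 21.)

Buyers gain 12 per month; producers gain 9 per month.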